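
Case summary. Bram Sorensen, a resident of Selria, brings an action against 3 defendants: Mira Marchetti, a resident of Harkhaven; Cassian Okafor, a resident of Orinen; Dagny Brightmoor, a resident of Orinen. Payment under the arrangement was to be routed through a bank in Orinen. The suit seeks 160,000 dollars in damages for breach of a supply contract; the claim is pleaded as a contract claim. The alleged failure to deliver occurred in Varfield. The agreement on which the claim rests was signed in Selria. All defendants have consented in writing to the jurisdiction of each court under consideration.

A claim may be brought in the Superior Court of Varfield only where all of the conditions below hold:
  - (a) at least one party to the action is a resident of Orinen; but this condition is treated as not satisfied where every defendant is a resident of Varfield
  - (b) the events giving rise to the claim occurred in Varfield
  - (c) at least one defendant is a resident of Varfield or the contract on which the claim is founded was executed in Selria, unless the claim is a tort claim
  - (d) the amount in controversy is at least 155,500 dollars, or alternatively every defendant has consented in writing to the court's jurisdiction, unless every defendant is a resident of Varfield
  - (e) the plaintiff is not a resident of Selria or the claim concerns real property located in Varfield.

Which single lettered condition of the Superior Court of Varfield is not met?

The Superior Court of Varfield:
  (a) Cassian Okafor resides in Orinen. The carve-out does not apply: the defendants reside as follows — Mira Marchetti in Harkhaven, Cassian Okafor in Orinen, Dagny Brightmoor in Orinen — not all in Varfield. Condition met.
  (b) The operative events occurred in Varfield. Condition met.
  (c) The contract was executed in Selria, which satisfies one of the alternatives. Satisfied.
  (d) The amount in controversy is USD 160,000, which meets the 155,500 dollars floor — that alternative is enough. Met.
  (e) The plaintiff resides in Selria; the claim does not concern real property — none of the alternatives is met. Condition not met.
Only condition (e) fails.

(e)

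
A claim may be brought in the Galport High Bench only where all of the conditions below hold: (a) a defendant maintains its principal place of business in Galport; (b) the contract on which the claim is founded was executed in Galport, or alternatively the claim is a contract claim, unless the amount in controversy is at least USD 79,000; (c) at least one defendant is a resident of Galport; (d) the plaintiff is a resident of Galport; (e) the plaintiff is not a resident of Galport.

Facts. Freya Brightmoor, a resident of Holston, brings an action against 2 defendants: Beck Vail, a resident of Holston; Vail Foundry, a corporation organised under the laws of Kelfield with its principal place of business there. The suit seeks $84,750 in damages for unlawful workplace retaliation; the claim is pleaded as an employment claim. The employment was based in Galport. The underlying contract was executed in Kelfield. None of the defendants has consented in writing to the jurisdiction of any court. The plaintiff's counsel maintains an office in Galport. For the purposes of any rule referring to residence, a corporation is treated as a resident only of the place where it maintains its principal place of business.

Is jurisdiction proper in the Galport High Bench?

The Galport High Bench:
  (a) The corporate defendant(s) have their principal place of business in Kelfield, not Galport. Not satisfied.
  (b) The contract was executed in Kelfield, not Galport; the claim is an employment claim, not a contract claim — every alternative fails. But the amount in controversy is $84,750, which meets the 79,000 dollars floor, and the 'unless' clause therefore excuses the requirement. Condition met.
  (c) No defendant resides in Galport (they reside in Holston, Kelfield). Fails.
  (d) The plaintiff resides in Holston, not Galport. Not met.
  (e) The plaintiff resides in Holston, which is not Galport. Condition met.
  → Not every requirement is met — no jurisdiction.

No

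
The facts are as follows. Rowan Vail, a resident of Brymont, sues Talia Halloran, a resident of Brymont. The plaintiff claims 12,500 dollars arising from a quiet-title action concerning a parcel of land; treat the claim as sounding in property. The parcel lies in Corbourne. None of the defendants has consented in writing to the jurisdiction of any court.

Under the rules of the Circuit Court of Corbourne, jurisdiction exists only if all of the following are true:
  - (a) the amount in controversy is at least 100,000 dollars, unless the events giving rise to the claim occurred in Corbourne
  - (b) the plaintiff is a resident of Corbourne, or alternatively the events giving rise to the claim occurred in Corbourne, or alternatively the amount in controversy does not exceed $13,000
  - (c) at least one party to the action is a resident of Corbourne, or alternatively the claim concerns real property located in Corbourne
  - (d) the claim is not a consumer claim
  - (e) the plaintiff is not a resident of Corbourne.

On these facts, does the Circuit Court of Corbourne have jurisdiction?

Yes

The Circuit Court of Corbourne:
  (a) The amount in controversy is 12,500 dollars, below the 100,000 dollars floor. The proviso rescues it, though: the operative events occurred in Corbourne. Condition met.
  (b) The operative events occurred in Corbourne — that alternative is enough. Satisfied.
  (c) The property lies in Corbourne, which satisfies one of the alternatives. Condition met.
  (d) The claim is a property claim, not a consumer claim. Met.
  (e) The plaintiff resides in Brymont, which is not Corbourne. Satisfied.
  → All conditions met; jurisdiction exists.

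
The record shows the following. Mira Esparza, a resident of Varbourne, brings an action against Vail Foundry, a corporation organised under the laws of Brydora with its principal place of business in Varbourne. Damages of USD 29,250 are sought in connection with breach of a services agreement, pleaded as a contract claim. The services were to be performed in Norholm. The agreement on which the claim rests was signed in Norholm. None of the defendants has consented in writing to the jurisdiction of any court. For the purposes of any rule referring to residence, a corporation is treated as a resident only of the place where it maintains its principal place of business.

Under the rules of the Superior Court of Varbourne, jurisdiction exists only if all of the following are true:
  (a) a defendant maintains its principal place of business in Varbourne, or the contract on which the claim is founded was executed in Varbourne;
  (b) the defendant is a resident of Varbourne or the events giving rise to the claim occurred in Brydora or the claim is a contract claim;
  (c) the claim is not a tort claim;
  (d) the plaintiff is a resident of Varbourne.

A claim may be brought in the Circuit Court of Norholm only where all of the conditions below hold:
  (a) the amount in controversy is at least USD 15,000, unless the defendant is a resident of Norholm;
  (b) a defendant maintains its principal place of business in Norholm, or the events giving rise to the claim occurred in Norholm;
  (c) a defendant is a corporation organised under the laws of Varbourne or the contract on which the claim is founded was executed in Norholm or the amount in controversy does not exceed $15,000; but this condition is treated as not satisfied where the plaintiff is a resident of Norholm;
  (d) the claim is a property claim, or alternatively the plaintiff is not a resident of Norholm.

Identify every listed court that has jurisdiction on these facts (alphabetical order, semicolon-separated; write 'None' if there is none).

The Superior Court of Varbourne:
  (a) Vail Foundry has its principal place of business in Varbourne — that alternative is enough. Met.
  (b) The defendant resides in Varbourne, which satisfies one of the alternatives. Met.
  (c) The claim is a contract claim, not a tort claim. Met.
  (d) The plaintiff resides in Varbourne. Met.
  → Every requirement is satisfied — jurisdiction.
The Circuit Court of Norholm:
  (a) The amount in controversy is 29,250 dollars, which meets the USD 15,000 floor. Met.
  (b) The operative events occurred in Norholm — that alternative is enough. Satisfied.
  (c) The contract was executed in Norholm, so this disjunct is met. The carve-out does not apply: the plaintiff resides in Varbourne, not Norholm. Condition met.
  (d) The plaintiff resides in Varbourne, which is not Norholm — that alternative is enough. Satisfied.
  → All conditions met; jurisdiction exists.

the Circuit Court of Norholm; the Superior Court of Varbourne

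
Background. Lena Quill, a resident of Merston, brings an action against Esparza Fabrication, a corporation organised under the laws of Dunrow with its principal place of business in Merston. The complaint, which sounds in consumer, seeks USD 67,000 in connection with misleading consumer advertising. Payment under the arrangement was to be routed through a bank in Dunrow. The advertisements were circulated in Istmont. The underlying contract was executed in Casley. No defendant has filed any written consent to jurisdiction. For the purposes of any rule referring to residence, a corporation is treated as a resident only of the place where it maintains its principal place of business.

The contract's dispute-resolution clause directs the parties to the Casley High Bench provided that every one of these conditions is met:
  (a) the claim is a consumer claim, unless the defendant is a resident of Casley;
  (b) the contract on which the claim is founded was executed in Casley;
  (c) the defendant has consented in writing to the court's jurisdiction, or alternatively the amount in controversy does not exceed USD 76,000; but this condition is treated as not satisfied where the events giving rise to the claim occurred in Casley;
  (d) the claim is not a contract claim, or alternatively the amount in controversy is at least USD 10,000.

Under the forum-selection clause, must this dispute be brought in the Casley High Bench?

The Casley High Bench:
  (a) The claim is a consumer claim. Condition met.
  (b) The contract was executed in Casley. Condition met.
  (c) The amount in controversy is $67,000, within the $76,000 ceiling, which satisfies one of the alternatives. The exception is not triggered, since the operative events occurred in Istmont, not Casley. Condition met.
  (d) The claim is a consumer claim, not a contract claim, which satisfies one of the alternatives. Met.
  → Forum clause is triggered.

Yes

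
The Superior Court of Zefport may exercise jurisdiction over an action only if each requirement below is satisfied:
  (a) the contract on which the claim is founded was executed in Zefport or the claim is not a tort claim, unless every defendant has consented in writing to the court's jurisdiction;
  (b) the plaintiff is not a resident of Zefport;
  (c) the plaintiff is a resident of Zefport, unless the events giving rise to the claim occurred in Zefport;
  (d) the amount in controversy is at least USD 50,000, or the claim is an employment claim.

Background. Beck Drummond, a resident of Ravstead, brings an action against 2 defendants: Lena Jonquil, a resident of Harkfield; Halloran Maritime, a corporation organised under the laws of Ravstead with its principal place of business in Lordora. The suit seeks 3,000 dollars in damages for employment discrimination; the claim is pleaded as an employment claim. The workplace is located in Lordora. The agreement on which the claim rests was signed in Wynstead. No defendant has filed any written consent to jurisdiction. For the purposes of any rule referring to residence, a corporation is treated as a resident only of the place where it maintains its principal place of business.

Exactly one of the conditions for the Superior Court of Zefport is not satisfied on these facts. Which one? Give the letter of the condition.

The Superior Court of Zefport:
  (a) The claim is an employment claim, not a tort claim, so one alternative holds. Met.
  (b) The plaintiff resides in Ravstead, which is not Zefport. Met.
  (c) The plaintiff resides in Ravstead, not Zefport. Nor does the 'unless' clause help: the operative events occurred in Lordora, not Zefport. Condition not met.
  (d) The claim is an employment claim — that alternative is enough. Met.
Only condition (c) fails.

(c)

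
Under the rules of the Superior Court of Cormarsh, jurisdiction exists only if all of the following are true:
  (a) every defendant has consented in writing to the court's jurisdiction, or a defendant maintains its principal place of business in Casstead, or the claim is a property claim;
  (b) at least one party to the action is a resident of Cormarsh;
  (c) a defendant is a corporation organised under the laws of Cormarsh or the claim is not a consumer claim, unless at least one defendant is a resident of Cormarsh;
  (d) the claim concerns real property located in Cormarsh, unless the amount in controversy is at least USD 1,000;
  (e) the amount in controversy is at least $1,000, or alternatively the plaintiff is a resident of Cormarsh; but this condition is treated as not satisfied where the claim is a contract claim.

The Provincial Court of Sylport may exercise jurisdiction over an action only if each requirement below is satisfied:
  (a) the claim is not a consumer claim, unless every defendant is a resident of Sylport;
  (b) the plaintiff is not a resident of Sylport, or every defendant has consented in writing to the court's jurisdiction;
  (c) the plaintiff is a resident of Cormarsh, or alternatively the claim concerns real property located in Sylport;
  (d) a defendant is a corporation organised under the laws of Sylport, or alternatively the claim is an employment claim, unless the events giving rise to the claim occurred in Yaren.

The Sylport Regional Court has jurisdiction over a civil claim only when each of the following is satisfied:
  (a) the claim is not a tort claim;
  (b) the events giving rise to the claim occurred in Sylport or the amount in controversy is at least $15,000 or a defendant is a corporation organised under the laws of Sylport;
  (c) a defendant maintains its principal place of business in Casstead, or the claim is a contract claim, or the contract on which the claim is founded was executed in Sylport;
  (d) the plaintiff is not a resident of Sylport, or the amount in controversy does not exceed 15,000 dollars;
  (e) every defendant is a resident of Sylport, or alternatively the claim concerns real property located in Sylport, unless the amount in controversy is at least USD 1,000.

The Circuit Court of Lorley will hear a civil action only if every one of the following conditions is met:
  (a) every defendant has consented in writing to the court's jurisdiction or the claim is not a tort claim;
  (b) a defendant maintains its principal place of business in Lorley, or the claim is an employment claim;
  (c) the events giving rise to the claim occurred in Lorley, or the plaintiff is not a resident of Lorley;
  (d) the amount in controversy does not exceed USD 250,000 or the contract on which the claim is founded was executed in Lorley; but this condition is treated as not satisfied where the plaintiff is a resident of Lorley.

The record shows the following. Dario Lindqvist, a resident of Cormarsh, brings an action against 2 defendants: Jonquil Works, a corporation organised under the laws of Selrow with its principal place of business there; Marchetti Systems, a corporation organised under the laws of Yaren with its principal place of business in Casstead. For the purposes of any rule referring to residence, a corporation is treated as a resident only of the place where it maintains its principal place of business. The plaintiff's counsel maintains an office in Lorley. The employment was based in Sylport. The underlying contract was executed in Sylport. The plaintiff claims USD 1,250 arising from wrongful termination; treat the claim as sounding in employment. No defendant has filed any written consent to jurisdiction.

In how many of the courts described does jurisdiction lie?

4

The Superior Court of Cormarsh:
  (a) Marchetti Systems has its principal place of business in Casstead, so one alternative holds. Condition met.
  (b) Dario Lindqvist resides in Cormarsh. Satisfied.
  (c) The claim is an employment claim, not a consumer claim, so one alternative holds. Satisfied.
  (d) The claim does not concern real property. But the amount in controversy is 1,250 dollars, which meets the USD 1,000 floor, and the 'unless' clause therefore excuses the requirement. Met.
  (e) The amount in controversy is USD 1,250, which meets the 1,000 dollars floor, so this disjunct is met. And the carve-out is inapplicable — the claim is an employment claim, not a contract claim. Met.
  → All conditions met; jurisdiction exists.
The Provincial Court of Sylport:
  (a) The claim is an employment claim, not a consumer claim. Condition met.
  (b) The plaintiff resides in Cormarsh, which is not Sylport, which satisfies one of the alternatives. Condition met.
  (c) The plaintiff resides in Cormarsh — that alternative is enough. Met.
  (d) The claim is an employment claim, which satisfies one of the alternatives. Satisfied.
  → Every requirement is satisfied — jurisdiction.
The Sylport Regional Court:
  (a) The claim is an employment claim, not a tort claim. Met.
  (b) The operative events occurred in Sylport — that alternative is enough. Met.
  (c) Marchetti Systems has its principal place of business in Casstead — that alternative is enough. Satisfied.
  (d) The plaintiff resides in Cormarsh, which is not Sylport, which satisfies one of the alternatives. Condition met.
  (e) The defendants reside as follows — Jonquil Works in Selrow, Marchetti Systems in Casstead — not all in Sylport; the claim does not concern real property — no alternative holds. However, the amount in controversy is 1,250 dollars, which meets the $1,000 floor, so the 'unless' proviso supplies this condition. Satisfied.
  → Jurisdiction lies.
The Circuit Court of Lorley:
  (a) The claim is an employment claim, not a tort claim, so one alternative holds. Satisfied.
  (b) The claim is an employment claim — that alternative is enough. Satisfied.
  (c) The plaintiff resides in Cormarsh, which is not Lorley — that alternative is enough. Condition met.
  (d) The amount in controversy is $1,250, within the $250,000 ceiling, so this disjunct is met. The exception is not triggered, since the plaintiff resides in Cormarsh, not Lorley. Met.
  → Jurisdiction lies.
Courts with jurisdiction: the Superior Court of Cormarsh, the Provincial Court of Sylport, the Sylport Regional Court, the Circuit Court of Lorley — 4 in total.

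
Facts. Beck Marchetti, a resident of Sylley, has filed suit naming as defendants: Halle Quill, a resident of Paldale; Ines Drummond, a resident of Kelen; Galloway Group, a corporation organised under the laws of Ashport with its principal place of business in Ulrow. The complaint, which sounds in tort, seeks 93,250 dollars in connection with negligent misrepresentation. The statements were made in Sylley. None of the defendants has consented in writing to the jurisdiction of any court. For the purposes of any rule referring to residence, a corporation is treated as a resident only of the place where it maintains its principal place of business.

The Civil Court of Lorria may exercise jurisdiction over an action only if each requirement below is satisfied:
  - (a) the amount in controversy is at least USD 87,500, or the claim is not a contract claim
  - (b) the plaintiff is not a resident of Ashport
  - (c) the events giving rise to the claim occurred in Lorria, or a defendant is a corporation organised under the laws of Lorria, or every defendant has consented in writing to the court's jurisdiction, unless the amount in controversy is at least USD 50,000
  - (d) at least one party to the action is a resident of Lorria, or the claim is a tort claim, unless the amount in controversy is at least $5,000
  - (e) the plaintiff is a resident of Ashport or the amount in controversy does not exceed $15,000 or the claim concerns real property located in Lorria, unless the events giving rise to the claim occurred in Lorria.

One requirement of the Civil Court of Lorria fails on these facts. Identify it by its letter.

(e)

The Civil Court of Lorria:
  (a) The amount in controversy is USD 93,250, which meets the 87,500 dollars floor, which satisfies one of the alternatives. Satisfied.
  (b) The plaintiff resides in Sylley, which is not Ashport. Satisfied.
  (c) The operative events occurred in Sylley, not Lorria; the corporate defendant(s) are organised in Ashport, not Lorria; no such written consent has been filed — no alternative holds. However, the amount in controversy is 93,250 dollars, which meets the $50,000 floor, so the 'unless' proviso supplies this condition. Met.
  (d) The claim is a tort claim, so this disjunct is met. Met.
  (e) The plaintiff resides in Sylley, not Ashport; the amount in controversy is $93,250, above the $15,000 ceiling; the claim does not concern real property — every alternative fails. The proviso offers no rescue either, since the operative events occurred in Sylley, not Lorria. Not met.
Only condition (e) fails.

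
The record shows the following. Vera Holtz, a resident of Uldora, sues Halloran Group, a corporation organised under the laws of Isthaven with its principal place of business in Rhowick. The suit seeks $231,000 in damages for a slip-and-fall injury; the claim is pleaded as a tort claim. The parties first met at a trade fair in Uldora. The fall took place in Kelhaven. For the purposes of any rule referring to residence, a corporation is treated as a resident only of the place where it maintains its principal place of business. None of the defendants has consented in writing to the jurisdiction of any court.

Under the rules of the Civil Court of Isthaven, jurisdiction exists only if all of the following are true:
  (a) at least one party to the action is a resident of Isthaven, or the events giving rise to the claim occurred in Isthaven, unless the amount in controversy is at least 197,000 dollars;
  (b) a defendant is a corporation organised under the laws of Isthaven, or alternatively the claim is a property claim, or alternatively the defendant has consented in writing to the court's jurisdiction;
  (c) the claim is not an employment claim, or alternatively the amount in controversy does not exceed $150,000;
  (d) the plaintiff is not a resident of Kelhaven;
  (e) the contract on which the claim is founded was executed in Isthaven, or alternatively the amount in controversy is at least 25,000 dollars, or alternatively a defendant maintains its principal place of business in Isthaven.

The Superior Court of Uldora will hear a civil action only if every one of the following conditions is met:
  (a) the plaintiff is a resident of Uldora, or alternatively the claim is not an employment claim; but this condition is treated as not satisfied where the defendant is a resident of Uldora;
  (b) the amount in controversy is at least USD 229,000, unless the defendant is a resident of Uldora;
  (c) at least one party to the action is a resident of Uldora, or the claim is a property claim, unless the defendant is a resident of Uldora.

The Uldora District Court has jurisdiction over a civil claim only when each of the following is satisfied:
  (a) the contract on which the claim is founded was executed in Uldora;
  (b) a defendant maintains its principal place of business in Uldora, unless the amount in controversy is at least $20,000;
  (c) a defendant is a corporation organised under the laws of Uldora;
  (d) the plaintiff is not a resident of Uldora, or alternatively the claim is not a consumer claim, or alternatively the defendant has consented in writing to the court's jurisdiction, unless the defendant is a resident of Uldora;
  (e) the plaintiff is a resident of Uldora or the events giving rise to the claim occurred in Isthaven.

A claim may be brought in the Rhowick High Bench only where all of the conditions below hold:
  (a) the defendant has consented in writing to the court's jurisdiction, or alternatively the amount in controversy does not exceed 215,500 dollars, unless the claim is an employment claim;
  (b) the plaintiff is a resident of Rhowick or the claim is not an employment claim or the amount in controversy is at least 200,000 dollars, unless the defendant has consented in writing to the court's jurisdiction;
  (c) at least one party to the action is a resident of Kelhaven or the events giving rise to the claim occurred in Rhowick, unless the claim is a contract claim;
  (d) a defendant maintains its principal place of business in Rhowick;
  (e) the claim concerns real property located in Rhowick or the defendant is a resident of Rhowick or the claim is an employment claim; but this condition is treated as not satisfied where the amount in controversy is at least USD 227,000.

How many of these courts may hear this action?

The Civil Court of Isthaven:
  (a) No party resides in Isthaven; the operative events occurred in Kelhaven, not Isthaven — none of the alternatives is met. However, the amount in controversy is $231,000, which meets the 197,000 dollars floor, so the 'unless' proviso supplies this condition. Condition met.
  (b) Halloran Group is organised under the laws of Isthaven, so one alternative holds. Condition met.
  (c) The claim is a tort claim, not an employment claim — that alternative is enough. Condition met.
  (d) The plaintiff resides in Uldora, which is not Kelhaven. Met.
  (e) The amount in controversy is $231,000, which meets the 25,000 dollars floor, so one alternative holds. Condition met.
  → Every requirement is satisfied — jurisdiction.
The Superior Court of Uldora:
  (a) The plaintiff resides in Uldora, so one alternative holds. And the carve-out is inapplicable — the defendant resides in Rhowick, not Uldora. Satisfied.
  (b) The amount in controversy is $231,000, which meets the $229,000 floor. Met.
  (c) Vera Holtz resides in Uldora, which satisfies one of the alternatives. Met.
  → The court has jurisdiction.
The Uldora District Court:
  (a) No contract (and hence no place of execution) is alleged. Not satisfied.
  (b) The corporate defendant(s) have their principal place of business in Rhowick, not Uldora. The proviso rescues it, though: the amount in controversy is 231,000 dollars, which meets the 20,000 dollars floor. Satisfied.
  (c) The corporate defendant(s) are organised in Isthaven, not Uldora. Condition not met.
  (d) The claim is a tort claim, not a consumer claim, so this disjunct is met. Condition met.
  (e) The plaintiff resides in Uldora, so this disjunct is met. Condition met.
  → At least one condition fails; no jurisdiction.
The Rhowick High Bench:
  (a) No such written consent has been filed; the amount in controversy is $231,000, above the $215,500 ceiling — none of the alternatives is met. The proviso offers no rescue either, since the claim is a tort claim, not an employment claim. Not satisfied.
  (b) The claim is a tort claim, not an employment claim, so this disjunct is met. Met.
  (c) No party resides in Kelhaven; the operative events occurred in Kelhaven, not Rhowick — no alternative holds. And the claim is a tort claim, not a contract claim, so the proviso does not save it. Not satisfied.
  (d) Halloran Group has its principal place of business in Rhowick. Satisfied.
  (e) The defendant resides in Rhowick — that alternative is enough. But the carve-out bites: the amount in controversy is $231,000, which meets the USD 227,000 floor. Not satisfied.
  → The court lacks jurisdiction.
Courts with jurisdiction: the Civil Court of Isthaven, the Superior Court of Uldora — 2 in total.

2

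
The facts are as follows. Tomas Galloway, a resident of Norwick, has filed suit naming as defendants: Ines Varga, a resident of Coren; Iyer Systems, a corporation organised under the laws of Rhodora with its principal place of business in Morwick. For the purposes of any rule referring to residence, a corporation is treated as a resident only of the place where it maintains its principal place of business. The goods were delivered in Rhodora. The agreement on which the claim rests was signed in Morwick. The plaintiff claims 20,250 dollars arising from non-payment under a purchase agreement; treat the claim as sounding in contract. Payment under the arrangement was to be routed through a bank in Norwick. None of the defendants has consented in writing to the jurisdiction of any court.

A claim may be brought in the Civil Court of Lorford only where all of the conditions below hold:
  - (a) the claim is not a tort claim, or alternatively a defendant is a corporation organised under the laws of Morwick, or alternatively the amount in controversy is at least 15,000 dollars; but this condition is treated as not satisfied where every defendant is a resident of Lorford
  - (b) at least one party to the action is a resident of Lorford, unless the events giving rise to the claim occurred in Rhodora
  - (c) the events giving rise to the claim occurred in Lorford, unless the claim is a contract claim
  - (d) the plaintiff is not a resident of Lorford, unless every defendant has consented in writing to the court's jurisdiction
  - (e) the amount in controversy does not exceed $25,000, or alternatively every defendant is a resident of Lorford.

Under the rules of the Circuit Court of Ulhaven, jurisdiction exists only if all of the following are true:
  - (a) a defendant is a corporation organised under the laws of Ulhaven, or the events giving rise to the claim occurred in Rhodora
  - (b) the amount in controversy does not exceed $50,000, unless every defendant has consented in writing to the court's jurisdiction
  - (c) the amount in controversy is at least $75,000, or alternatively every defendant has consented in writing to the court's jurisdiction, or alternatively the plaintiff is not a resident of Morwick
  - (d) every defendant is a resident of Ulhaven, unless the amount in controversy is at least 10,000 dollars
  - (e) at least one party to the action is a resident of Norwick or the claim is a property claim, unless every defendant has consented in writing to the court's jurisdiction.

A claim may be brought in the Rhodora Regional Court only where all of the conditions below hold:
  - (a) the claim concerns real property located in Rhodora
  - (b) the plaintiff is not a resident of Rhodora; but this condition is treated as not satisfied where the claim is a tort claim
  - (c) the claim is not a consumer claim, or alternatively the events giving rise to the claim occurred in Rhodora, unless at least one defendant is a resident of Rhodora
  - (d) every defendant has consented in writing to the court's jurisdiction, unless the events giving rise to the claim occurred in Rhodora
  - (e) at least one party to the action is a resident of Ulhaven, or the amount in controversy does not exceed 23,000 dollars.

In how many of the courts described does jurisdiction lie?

The Civil Court of Lorford:
  (a) The claim is a contract claim, not a tort claim, which satisfies one of the alternatives. The carve-out does not apply: the defendants reside as follows — Ines Varga in Coren, Iyer Systems in Morwick — not all in Lorford. Met.
  (b) No party resides in Lorford. However, the operative events occurred in Rhodora, so the 'unless' proviso supplies this condition. Met.
  (c) The operative events occurred in Rhodora, not Lorford. But the claim is a contract claim, and the 'unless' clause therefore excuses the requirement. Condition met.
  (d) The plaintiff resides in Norwick, which is not Lorford. Condition met.
  (e) The amount in controversy is $20,250, within the USD 25,000 ceiling — that alternative is enough. Condition met.
  → Every requirement is satisfied — jurisdiction.
The Circuit Court of Ulhaven:
  (a) The operative events occurred in Rhodora, so this disjunct is met. Met.
  (b) The amount in controversy is USD 20,250, within the $50,000 ceiling. Condition met.
  (c) The plaintiff resides in Norwick, which is not Morwick, which satisfies one of the alternatives. Condition met.
  (d) The defendants reside as follows — Ines Varga in Coren, Iyer Systems in Morwick — not all in Ulhaven. But the amount in controversy is 20,250 dollars, which meets the $10,000 floor, and the 'unless' clause therefore excuses the requirement. Satisfied.
  (e) Tomas Galloway resides in Norwick, which satisfies one of the alternatives. Satisfied.
  → All conditions met; jurisdiction exists.
The Rhodora Regional Court:
  (a) The claim does not concern real property. Condition not met.
  (b) The plaintiff resides in Norwick, which is not Rhodora. And the carve-out is inapplicable — the claim is a contract claim, not a tort claim. Satisfied.
  (c) The claim is a contract claim, not a consumer claim, so this disjunct is met. Condition met.
  (d) No such written consent has been filed. The proviso rescues it, though: the operative events occurred in Rhodora. Condition met.
  (e) The amount in controversy is 20,250 dollars, within the 23,000 dollars ceiling — that alternative is enough. Satisfied.
  → The court lacks jurisdiction.
Courts with jurisdiction: the Civil Court of Lorford, the Circuit Court of Ulhaven — 2 in total.

2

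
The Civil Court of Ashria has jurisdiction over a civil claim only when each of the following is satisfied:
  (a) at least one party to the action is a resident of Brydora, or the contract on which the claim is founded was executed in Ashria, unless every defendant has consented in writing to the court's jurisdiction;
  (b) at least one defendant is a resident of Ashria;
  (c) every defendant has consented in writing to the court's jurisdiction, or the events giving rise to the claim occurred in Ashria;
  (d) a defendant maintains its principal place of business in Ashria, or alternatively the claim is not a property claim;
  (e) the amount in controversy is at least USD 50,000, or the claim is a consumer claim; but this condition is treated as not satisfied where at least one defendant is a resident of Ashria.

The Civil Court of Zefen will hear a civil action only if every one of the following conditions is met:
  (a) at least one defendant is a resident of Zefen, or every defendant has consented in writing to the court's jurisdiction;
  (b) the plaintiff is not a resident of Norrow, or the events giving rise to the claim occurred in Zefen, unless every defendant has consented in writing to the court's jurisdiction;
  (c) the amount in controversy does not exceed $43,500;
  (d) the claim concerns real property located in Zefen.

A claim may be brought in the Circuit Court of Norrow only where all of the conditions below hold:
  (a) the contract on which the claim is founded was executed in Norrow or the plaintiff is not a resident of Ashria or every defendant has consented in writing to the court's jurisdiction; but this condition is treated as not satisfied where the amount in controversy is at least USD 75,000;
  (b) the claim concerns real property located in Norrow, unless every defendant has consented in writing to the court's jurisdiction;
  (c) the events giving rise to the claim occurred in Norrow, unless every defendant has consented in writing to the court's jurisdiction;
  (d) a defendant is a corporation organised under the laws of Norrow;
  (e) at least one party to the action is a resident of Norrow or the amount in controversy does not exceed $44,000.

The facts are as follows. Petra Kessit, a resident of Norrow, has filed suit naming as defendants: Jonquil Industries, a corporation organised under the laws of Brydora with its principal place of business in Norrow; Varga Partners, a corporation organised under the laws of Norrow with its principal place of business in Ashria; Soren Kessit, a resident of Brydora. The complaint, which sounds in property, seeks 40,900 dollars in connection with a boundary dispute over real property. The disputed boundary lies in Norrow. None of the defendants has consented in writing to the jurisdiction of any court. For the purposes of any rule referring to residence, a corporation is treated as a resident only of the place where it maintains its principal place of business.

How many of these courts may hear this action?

The Civil Court of Ashria:
  (a) Soren Kessit resides in Brydora, which satisfies one of the alternatives. Condition met.
  (b) Varga Partners resides in Ashria. Condition met.
  (c) No such written consent has been filed; the operative events occurred in Norrow, not Ashria — every alternative fails. Not met.
  (d) Varga Partners has its principal place of business in Ashria — that alternative is enough. Met.
  (e) The amount in controversy is 40,900 dollars, below the $50,000 floor; the claim is a property claim, not a consumer claim — every alternative fails. Fails.
  → The court lacks jurisdiction.
The Civil Court of Zefen:
  (a) No defendant resides in Zefen (they reside in Norrow, Ashria, Brydora); no such written consent has been filed — no alternative holds. Condition not met.
  (b) The plaintiff resides in Norrow; the operative events occurred in Norrow, not Zefen — none of the alternatives is met. The proviso offers no rescue either, since no such written consent has been filed. Not satisfied.
  (c) The amount in controversy is $40,900, within the $43,500 ceiling. Met.
  (d) The property lies in Norrow, not Zefen. Fails.
  → At least one condition fails; no jurisdiction.
The Circuit Court of Norrow:
  (a) The plaintiff resides in Norrow, which is not Ashria, which satisfies one of the alternatives. And the carve-out is inapplicable — the amount in controversy is USD 40,900, below the USD 75,000 floor. Met.
  (b) The property lies in Norrow. Condition met.
  (c) The operative events occurred in Norrow. Met.
  (d) Varga Partners is organised under the laws of Norrow. Condition met.
  (e) Petra Kessit resides in Norrow, so one alternative holds. Met.
  → The court has jurisdiction.
Courts with jurisdiction: the Circuit Court of Norrow — 1 in total.

1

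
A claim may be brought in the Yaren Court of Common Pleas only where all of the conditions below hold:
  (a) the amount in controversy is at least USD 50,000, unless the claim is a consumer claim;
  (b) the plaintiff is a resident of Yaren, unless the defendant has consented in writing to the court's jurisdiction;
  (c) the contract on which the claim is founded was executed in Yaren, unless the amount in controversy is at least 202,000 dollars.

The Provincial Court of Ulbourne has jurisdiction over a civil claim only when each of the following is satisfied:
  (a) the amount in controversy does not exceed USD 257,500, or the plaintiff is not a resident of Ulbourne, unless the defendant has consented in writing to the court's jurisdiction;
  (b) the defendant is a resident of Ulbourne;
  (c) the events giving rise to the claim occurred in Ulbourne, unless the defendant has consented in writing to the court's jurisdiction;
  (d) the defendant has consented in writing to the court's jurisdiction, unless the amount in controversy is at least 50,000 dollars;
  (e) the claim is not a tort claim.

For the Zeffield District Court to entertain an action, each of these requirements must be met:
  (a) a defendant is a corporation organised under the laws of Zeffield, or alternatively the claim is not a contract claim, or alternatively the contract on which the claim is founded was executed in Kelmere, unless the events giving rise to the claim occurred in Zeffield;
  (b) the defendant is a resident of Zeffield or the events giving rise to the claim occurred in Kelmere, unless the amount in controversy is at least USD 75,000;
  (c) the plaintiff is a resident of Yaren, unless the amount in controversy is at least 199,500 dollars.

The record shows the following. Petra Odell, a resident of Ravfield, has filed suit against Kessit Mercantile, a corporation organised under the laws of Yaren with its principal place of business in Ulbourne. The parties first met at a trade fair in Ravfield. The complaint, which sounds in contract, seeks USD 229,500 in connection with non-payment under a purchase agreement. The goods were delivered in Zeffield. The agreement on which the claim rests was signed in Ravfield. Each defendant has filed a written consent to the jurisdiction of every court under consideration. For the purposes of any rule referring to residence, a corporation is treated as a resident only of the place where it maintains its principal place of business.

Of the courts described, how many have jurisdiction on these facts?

3

The Yaren Court of Common Pleas:
  (a) The amount in controversy is USD 229,500, which meets the $50,000 floor. Condition met.
  (b) The plaintiff resides in Ravfield, not Yaren. But every defendant has filed written consent, and the 'unless' clause therefore excuses the requirement. Condition met.
  (c) The contract was executed in Ravfield, not Yaren. However, the amount in controversy is 229,500 dollars, which meets the USD 202,000 floor, so the 'unless' proviso supplies this condition. Met.
  → Every requirement is satisfied — jurisdiction.
The Provincial Court of Ulbourne:
  (a) The amount in controversy is $229,500, within the 257,500 dollars ceiling, so this disjunct is met. Condition met.
  (b) The defendant resides in Ulbourne. Condition met.
  (c) The operative events occurred in Zeffield, not Ulbourne. The proviso rescues it, though: every defendant has filed written consent. Satisfied.
  (d) Every defendant has filed written consent. Met.
  (e) The claim is a contract claim, not a tort claim. Satisfied.
  → Every requirement is satisfied — jurisdiction.
The Zeffield District Court:
  (a) The corporate defendant(s) are organised in Yaren, not Zeffield; the claim is a contract claim; the contract was executed in Ravfield, not Kelmere — no alternative holds. But the operative events occurred in Zeffield, and the 'unless' clause therefore excuses the requirement. Condition met.
  (b) The defendant resides in Ulbourne, not Zeffield; the operative events occurred in Zeffield, not Kelmere — none of the alternatives is met. But the amount in controversy is USD 229,500, which meets the $75,000 floor, and the 'unless' clause therefore excuses the requirement. Condition met.
  (c) The plaintiff resides in Ravfield, not Yaren. But the amount in controversy is USD 229,500, which meets the $199,500 floor, and the 'unless' clause therefore excuses the requirement. Condition met.
  → Every requirement is satisfied — jurisdiction.
Courts with jurisdiction: the Yaren Court of Common Pleas, the Provincial Court of Ulbourne, the Zeffield District Court — 3 in total.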